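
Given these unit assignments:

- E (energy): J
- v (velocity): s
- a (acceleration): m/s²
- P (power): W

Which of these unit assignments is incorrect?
v

The variable v (velocity) should have units m/s, not s.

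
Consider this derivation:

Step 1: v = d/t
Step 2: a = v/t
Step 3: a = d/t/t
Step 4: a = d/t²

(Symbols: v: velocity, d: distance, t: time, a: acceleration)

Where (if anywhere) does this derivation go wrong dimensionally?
No step introduces an error — all steps are dimensionally consistent.

Step 1: v = d/t → LHS [L T^-1], RHS [L T^-1] ✓
Step 2: a = v/t → LHS [L T^-2], RHS [L T^-2] ✓
Step 3: a = d/t/t → LHS [L T^-2], RHS [L T^-2] ✓
Step 4: a = d/t² → LHS [L T^-2], RHS [L T^-2] ✓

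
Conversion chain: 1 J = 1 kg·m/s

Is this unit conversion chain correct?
The chain is incorrect (it contains an error).

Incorrect: Joule is kg·m²/s², not kg·m/s (that is momentum)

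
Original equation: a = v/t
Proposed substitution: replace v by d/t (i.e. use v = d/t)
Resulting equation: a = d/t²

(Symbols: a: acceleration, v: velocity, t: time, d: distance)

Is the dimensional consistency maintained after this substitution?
Yes

[v] = [L T^-1] and [d/t] = [L T^-1]. These match, so the substitution replaces a quantity by one of the same dimensions and the result a = d/t² has LHS [L T^-2] vs RHS [L T^-2] — still consistent.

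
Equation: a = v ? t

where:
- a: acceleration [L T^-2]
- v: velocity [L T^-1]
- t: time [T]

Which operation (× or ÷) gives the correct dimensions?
division (÷): a = v ÷ t

a [L T^-2]; v [L T^-1]; t [T].
v × t → [L] ✗
v ÷ t → [L T^-2] ✓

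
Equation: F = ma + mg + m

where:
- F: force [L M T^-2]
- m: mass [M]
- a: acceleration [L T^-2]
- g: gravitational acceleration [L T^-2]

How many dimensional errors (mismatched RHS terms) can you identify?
1

LHS F: [L M T^-2]
- ma: [L M T^-2] ✓
- mg: [L M T^-2] ✓
- m: [M] ✗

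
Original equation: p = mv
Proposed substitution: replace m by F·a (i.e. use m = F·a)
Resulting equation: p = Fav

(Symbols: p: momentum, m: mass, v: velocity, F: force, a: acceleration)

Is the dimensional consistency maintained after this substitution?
No

[m] = [M] and [F·a] = [L^2 M T^-4]. These differ, so the substitution replaces a quantity by one of different dimensions and the result p = Fav has LHS [L M T^-1] vs RHS [L^3 M T^-5] — inconsistent.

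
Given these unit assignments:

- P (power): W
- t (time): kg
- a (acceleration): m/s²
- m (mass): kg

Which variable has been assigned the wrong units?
t

The variable t (time) should have units s, not kg.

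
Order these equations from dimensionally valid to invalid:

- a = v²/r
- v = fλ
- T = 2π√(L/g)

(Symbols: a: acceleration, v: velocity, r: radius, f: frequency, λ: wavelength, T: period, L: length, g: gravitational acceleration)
Dimensionally correct: a = v²/r, v = fλ, T = 2π√(L/g)
Dimensionally incorrect: none
Ordered (correct first, then incorrect): a = v²/r, v = fλ, T = 2π√(L/g)

- a = v²/r: LHS [L T^-2], RHS [L T^-2] → correct ✓
- v = fλ: LHS [L T^-1], RHS [L T^-1] → correct ✓
- T = 2π√(L/g): LHS [T], RHS [T] → correct ✓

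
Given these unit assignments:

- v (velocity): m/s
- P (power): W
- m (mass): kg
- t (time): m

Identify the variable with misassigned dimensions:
t

The variable t (time) should have units s, not m.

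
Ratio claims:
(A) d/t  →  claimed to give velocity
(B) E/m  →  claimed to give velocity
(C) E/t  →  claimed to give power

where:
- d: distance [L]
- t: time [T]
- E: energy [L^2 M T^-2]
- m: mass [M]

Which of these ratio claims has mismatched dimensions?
(B) E/m does not give velocity

(A) d/t: [L T^-1] = velocity [L T^-1] ✓
(B) E/m: [L^2 T^-2] ≠ velocity [L T^-1] ✗
(C) E/t: [L^2 M T^-3] = power [L^2 M T^-3] ✓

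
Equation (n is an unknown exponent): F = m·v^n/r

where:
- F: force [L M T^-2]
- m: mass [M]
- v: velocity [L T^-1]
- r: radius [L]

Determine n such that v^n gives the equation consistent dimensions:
n = 2

F has dimensions [L M T^-2]; v has dimensions [L T^-1].
The rest of the RHS has dimensions [L^-1 M], so v^n must supply [L^2 T^-2].
With n = 2: m·v^2/r has dimensions [L M T^-2], matching the LHS ✓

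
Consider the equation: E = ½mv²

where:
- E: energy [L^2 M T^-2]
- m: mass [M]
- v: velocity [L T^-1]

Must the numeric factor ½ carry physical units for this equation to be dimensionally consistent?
No

E has dimensions [L^2 M T^-2] and mv² already has dimensions [L^2 M T^-2], so the equation balances without ½ contributing any dimensions. ½ is a pure (dimensionless) number; changing or removing it would not affect dimensional consistency.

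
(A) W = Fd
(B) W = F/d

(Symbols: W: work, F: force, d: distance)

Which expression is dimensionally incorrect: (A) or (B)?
(B)

(A) W = Fd: LHS [L^2 M T^-2], RHS [L^2 M T^-2] ✓
(B) W = F/d: LHS [L^2 M T^-2], RHS [M T^-2] ✗

Expression (B) W = F/d is dimensionally incorrect.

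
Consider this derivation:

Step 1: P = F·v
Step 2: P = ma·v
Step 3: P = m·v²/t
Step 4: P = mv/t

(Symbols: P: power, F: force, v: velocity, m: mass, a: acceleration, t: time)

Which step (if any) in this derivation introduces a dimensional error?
Step 4

Step 1: P = F·v → LHS [L^2 M T^-3], RHS [L^2 M T^-3] ✓
Step 2: P = ma·v → LHS [L^2 M T^-3], RHS [L^2 M T^-3] ✓
Step 3: P = m·v²/t → LHS [L^2 M T^-3], RHS [L^2 M T^-3] ✓
Step 4: P = mv/t → LHS [L^2 M T^-3], RHS [L M T^-2] ✗

The first dimensional inconsistency appears in step 4: P = mv/t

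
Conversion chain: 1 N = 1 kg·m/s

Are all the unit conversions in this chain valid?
The chain is incorrect (it contains an error).

Incorrect: Newton is kg·m/s², not kg·m/s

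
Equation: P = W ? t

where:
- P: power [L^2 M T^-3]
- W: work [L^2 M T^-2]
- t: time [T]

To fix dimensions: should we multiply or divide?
division (÷): P = W ÷ t

P [L^2 M T^-3]; W [L^2 M T^-2]; t [T].
W × t → [L^2 M T^-1] ✗
W ÷ t → [L^2 M T^-3] ✓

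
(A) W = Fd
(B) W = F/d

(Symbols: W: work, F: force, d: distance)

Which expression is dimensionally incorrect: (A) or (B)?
(B)

(A) W = Fd: LHS [L^2 M T^-2], RHS [L^2 M T^-2] ✓
(B) W = F/d: LHS [L^2 M T^-2], RHS [M T^-2] ✗

Expression (B) W = F/d is dimensionally incorrect.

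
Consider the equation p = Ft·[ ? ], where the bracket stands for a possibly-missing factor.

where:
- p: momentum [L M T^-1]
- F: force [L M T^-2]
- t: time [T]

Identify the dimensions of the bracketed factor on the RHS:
Nothing is missing — the bracketed factor must be dimensionless.

p has dimensions [L M T^-1] and Ft already has dimensions [L M T^-1], so p = Ft is dimensionally complete.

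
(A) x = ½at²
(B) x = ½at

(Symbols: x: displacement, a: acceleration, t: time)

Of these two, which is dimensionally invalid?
(B)

(A) x = ½at²: LHS [L], RHS [L] ✓
(B) x = ½at: LHS [L], RHS [L T^-1] ✗

Expression (B) x = ½at is dimensionally incorrect.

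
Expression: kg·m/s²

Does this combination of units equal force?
Yes

The expression kg·m/s² has dimensions [L M T^-2], which is exactly force [L M T^-2].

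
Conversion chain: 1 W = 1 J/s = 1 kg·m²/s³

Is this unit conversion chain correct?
The chain is correct (no errors).

Correct: Watt is Joule per second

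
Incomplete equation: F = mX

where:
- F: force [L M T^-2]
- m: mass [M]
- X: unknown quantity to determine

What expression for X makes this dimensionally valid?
X = a (acceleration), dimensions [L T^-2]

F has dimensions [L M T^-2]; the rest of the RHS (m) has dimensions [M].
So X must have dimensions [L T^-2] — X = a (acceleration).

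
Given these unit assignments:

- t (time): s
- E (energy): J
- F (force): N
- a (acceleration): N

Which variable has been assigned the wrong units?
a

The variable a (acceleration) should have units m/s², not N.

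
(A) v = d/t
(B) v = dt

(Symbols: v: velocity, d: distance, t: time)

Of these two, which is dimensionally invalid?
(B)

(A) v = d/t: LHS [L T^-1], RHS [L T^-1] ✓
(B) v = dt: LHS [L T^-1], RHS [L T] ✗

Expression (B) v = dt is dimensionally incorrect.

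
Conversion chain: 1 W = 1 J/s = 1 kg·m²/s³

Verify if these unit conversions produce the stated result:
The chain is correct (no errors).

Correct: Watt is Joule per second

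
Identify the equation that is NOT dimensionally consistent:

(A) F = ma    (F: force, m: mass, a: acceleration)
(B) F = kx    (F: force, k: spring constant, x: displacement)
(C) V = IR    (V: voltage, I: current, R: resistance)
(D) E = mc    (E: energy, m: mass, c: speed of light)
(D) E = mc

The equation (D) E = mc is dimensionally incorrect.

LHS (E): [L^2 M T^-2]
RHS (mc): [L M T^-1] ✗

The dimensions do not match. The other three equations balance.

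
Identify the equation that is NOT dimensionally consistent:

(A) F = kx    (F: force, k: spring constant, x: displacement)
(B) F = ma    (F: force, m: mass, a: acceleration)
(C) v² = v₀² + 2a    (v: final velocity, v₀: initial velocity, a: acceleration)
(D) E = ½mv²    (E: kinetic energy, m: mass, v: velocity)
(C) v² = v₀² + 2a

The equation (C) v² = v₀² + 2a is dimensionally incorrect.

LHS (v²): [L^2 T^-2]
RHS terms:
  - v₀²: [L^2 T^-2] ✓
  - 2a: [L T^-2] ✗ (does not match LHS)

The dimensions do not match. The other three equations balance.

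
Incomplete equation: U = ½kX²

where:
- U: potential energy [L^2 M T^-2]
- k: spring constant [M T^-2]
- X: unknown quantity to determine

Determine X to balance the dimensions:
X = x (displacement), dimensions [L]

U has dimensions [L^2 M T^-2]; the rest of the RHS (½k) has dimensions [M T^-2].
So X² must have dimensions [L^2], i.e. X has dimensions [L] — X = x (displacement).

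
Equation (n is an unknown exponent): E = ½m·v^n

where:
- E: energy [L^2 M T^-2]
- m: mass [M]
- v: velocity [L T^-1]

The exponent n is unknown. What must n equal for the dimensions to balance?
n = 2

E has dimensions [L^2 M T^-2]; v has dimensions [L T^-1].
The rest of the RHS has dimensions [M], so v^n must supply [L^2 T^-2].
With n = 2: ½m·v^2 has dimensions [L^2 M T^-2], matching the LHS ✓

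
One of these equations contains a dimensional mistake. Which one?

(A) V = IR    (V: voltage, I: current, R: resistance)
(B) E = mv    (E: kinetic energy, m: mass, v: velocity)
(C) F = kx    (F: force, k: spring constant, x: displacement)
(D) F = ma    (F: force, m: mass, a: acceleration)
(B) E = mv

The equation (B) E = mv is dimensionally incorrect.

LHS (E): [L^2 M T^-2]
RHS (mv): [L M T^-1] ✗

The dimensions do not match. The other three equations balance.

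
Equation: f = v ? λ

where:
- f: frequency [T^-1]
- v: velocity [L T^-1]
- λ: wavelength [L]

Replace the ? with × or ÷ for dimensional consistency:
division (÷): f = v ÷ λ

f [T^-1]; v [L T^-1]; λ [L].
v × λ → [L^2 T^-1] ✗
v ÷ λ → [T^-1] ✓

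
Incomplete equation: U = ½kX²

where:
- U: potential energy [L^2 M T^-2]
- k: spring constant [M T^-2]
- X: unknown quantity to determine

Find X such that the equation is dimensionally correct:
X = x (displacement), dimensions [L]

U has dimensions [L^2 M T^-2]; the rest of the RHS (½k) has dimensions [M T^-2].
So X² must have dimensions [L^2], i.e. X has dimensions [L] — X = x (displacement).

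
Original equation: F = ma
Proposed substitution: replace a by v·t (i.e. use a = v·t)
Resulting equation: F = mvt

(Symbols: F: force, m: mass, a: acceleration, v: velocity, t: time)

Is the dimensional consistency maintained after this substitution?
No

[a] = [L T^-2] and [v·t] = [L]. These differ, so the substitution replaces a quantity by one of different dimensions and the result F = mvt has LHS [L M T^-2] vs RHS [L M] — inconsistent.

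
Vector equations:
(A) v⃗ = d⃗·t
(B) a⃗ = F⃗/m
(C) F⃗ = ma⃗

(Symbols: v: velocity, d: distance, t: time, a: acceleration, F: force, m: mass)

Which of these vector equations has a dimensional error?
(A) v⃗ = d⃗·t

(A) v⃗ = d⃗·t: LHS [L T^-1], RHS [L T] ✗ — velocity is displacement per time; should be d⃗/t
(B) a⃗ = F⃗/m: LHS [L T^-2], RHS [L T^-2] ✓ — force (vector) divided by mass (scalar)
(C) F⃗ = ma⃗: LHS [L M T^-2], RHS [L M T^-2] ✓ — Force and acceleration are vectors, mass is a scalar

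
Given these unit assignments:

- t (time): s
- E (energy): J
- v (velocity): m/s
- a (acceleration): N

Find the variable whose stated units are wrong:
a

The variable a (acceleration) should have units m/s², not N.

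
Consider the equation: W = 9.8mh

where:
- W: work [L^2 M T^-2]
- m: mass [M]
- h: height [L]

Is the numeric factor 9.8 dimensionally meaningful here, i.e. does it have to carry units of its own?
Yes

W has dimensions [L^2 M T^-2], while mh alone has dimensions [L M]. For the equation to balance, the factor 9.8 must carry dimensions [L T^-2] — it is a dimensional constant (a numerical value of a physical quantity with its units suppressed), not a pure number.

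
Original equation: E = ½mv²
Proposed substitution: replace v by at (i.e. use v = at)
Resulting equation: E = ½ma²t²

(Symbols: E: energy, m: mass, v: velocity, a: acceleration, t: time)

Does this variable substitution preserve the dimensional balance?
Yes

[v] = [L T^-1] and [at] = [L T^-1]. These match, so the substitution replaces a quantity by one of the same dimensions and the result E = ½ma²t² has LHS [L^2 M T^-2] vs RHS [L^2 M T^-2] — still consistent.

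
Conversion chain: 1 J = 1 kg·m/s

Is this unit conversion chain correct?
The chain is incorrect (it contains an error).

Incorrect: Joule is kg·m²/s², not kg·m/s (that is momentum)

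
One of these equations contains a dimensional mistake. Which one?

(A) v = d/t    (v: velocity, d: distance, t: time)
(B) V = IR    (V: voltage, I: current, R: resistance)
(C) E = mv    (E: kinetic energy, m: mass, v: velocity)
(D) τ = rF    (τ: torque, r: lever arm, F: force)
(C) E = mv

The equation (C) E = mv is dimensionally incorrect.

LHS (E): [L^2 M T^-2]
RHS (mv): [L M T^-1] ✗

The dimensions do not match. The other three equations balance.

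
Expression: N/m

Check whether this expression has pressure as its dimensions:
No

The expression N/m has dimensions [M T^-2], but pressure has dimensions [L^-1 M T^-2].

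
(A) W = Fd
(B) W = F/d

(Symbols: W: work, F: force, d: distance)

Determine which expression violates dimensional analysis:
(B)

(A) W = Fd: LHS [L^2 M T^-2], RHS [L^2 M T^-2] ✓
(B) W = F/d: LHS [L^2 M T^-2], RHS [M T^-2] ✗

Expression (B) W = F/d is dimensionally incorrect.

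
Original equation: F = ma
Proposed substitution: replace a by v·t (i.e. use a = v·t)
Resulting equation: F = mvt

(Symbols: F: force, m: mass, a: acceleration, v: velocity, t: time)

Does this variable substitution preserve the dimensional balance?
No

[a] = [L T^-2] and [v·t] = [L]. These differ, so the substitution replaces a quantity by one of different dimensions and the result F = mvt has LHS [L M T^-2] vs RHS [L M] — inconsistent.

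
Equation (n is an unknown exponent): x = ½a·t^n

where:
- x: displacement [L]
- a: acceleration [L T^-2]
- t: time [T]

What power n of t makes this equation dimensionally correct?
n = 2

x has dimensions [L]; t has dimensions [T].
The rest of the RHS has dimensions [L T^-2], so t^n must supply [T^2].
With n = 2: ½a·t^2 has dimensions [L], matching the LHS ✓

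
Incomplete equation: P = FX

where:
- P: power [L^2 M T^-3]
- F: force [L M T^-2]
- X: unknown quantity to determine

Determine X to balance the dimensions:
X = v (velocity), dimensions [L T^-1]

P has dimensions [L^2 M T^-3]; the rest of the RHS (F) has dimensions [L M T^-2].
So X must have dimensions [L T^-1] — X = v (velocity).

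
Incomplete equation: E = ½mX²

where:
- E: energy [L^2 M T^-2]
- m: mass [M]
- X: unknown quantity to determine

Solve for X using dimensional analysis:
X = v (velocity), dimensions [L T^-1]

E has dimensions [L^2 M T^-2]; the rest of the RHS (½m) has dimensions [M].
So X² must have dimensions [L^2 T^-2], i.e. X has dimensions [L T^-1] — X = v (velocity).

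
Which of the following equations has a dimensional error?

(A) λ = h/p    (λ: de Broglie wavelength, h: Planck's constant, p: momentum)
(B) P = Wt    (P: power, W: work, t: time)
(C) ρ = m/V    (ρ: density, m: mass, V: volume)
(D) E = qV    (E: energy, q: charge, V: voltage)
(B) P = Wt

The equation (B) P = Wt is dimensionally incorrect.

LHS (P): [L^2 M T^-3]
RHS (Wt): [L^2 M T^-1] ✗

The dimensions do not match. The other three equations balance.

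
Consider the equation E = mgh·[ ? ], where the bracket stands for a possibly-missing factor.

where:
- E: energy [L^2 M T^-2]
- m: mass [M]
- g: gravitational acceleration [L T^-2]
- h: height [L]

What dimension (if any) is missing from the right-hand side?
Nothing is missing — the bracketed factor must be dimensionless.

E has dimensions [L^2 M T^-2] and mgh already has dimensions [L^2 M T^-2], so E = mgh is dimensionally complete.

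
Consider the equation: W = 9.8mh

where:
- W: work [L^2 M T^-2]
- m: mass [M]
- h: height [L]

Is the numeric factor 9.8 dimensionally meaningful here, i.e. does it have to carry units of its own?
Yes

W has dimensions [L^2 M T^-2], while mh alone has dimensions [L M]. For the equation to balance, the factor 9.8 must carry dimensions [L T^-2] — it is a dimensional constant (a numerical value of a physical quantity with its units suppressed), not a pure number.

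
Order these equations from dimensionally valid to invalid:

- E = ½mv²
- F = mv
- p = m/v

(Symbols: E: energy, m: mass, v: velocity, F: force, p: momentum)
Dimensionally correct: E = ½mv²
Dimensionally incorrect: F = mv, p = m/v
Ordered (correct first, then incorrect): E = ½mv², F = mv, p = m/v

- E = ½mv²: LHS [L^2 M T^-2], RHS [L^2 M T^-2] → correct ✓
- F = mv: LHS [L M T^-2], RHS [L M T^-1] → incorrect ✗
- p = m/v: LHS [L M T^-1], RHS [L^-1 M T] → incorrect ✗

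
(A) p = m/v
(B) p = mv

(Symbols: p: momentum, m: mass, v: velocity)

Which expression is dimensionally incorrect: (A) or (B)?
(A)

(A) p = m/v: LHS [L M T^-1], RHS [L^-1 M T] ✗
(B) p = mv: LHS [L M T^-1], RHS [L M T^-1] ✓

Expression (A) p = m/v is dimensionally incorrect.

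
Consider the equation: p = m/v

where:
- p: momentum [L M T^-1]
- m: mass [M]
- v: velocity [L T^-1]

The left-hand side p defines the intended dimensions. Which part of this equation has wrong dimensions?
The right-hand side term m/v

p has dimensions [L M T^-1], but m/v has dimensions [L^-1 M T], so the term m/v is dimensionally wrong for p.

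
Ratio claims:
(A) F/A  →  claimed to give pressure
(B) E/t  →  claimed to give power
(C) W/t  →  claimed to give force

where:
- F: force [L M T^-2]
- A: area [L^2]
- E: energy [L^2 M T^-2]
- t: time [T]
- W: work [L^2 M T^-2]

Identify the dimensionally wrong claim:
(C) W/t does not give force

(A) F/A: [L^-1 M T^-2] = pressure [L^-1 M T^-2] ✓
(B) E/t: [L^2 M T^-3] = power [L^2 M T^-3] ✓
(C) W/t: [L^2 M T^-3] ≠ force [L M T^-2] ✗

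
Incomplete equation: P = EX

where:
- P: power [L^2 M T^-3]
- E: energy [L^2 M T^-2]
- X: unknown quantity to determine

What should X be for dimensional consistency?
X = f (inverse time / frequency (1/t)), dimensions [T^-1]

P has dimensions [L^2 M T^-3]; the rest of the RHS (E) has dimensions [L^2 M T^-2].
So X must have dimensions [T^-1] — X = f (inverse time / frequency (1/t)).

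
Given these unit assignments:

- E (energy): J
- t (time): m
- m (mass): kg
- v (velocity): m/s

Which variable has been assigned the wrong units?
t

The variable t (time) should have units s, not m.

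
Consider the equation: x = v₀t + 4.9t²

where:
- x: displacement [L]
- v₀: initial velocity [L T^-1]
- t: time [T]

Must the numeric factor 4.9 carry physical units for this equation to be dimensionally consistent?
Yes

x has dimensions [L], while t² alone has dimensions [T^2]. For the equation to balance, the factor 4.9 must carry dimensions [L T^-2] — it is a dimensional constant (a numerical value of a physical quantity with its units suppressed), not a pure number.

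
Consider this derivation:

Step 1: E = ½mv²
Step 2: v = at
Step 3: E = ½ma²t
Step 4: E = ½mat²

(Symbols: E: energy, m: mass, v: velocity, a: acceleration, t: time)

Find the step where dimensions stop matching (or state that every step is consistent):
Step 3

Step 1: E = ½mv² → LHS [L^2 M T^-2], RHS [L^2 M T^-2] ✓
Step 2: v = at → LHS [L T^-1], RHS [L T^-1] ✓
Step 3: E = ½ma²t → LHS [L^2 M T^-2], RHS [L^2 M T^-3] ✗

The first dimensional inconsistency appears in step 3: E = ½ma²t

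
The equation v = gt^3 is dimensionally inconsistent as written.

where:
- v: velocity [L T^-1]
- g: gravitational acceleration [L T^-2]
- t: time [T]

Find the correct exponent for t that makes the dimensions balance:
The exponent of t should be 1: v = gt

The LHS v has dimensions [L T^-1]; t has dimensions [T].
As written, the RHS gt^3 (exponent 3 on t) has dimensions [L T], which does not match.
With exponent 1, the RHS gt has dimensions [L T^-1], matching the LHS.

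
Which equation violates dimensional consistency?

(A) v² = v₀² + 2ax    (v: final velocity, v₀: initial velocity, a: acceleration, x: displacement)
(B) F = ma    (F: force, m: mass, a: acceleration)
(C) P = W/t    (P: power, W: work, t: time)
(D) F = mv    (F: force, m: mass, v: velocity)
(D) F = mv

The equation (D) F = mv is dimensionally incorrect.

LHS (F): [L M T^-2]
RHS (mv): [L M T^-1] ✗

The dimensions do not match. The other three equations balance.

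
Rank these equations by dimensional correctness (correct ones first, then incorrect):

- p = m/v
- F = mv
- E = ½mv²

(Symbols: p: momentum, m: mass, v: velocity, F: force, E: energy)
Dimensionally correct: E = ½mv²
Dimensionally incorrect: p = m/v, F = mv
Ordered (correct first, then incorrect): E = ½mv², p = m/v, F = mv

- p = m/v: LHS [L M T^-1], RHS [L^-1 M T] → incorrect ✗
- F = mv: LHS [L M T^-2], RHS [L M T^-1] → incorrect ✗
- E = ½mv²: LHS [L^2 M T^-2], RHS [L^2 M T^-2] → correct ✓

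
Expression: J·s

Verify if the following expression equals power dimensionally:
No

The expression J·s has dimensions [L^2 M T^-1], but power has dimensions [L^2 M T^-3].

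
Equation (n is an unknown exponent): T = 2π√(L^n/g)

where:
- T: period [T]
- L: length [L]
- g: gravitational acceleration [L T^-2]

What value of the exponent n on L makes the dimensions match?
n = 1

T has dimensions [T]; L has dimensions [L].
With n = 1: 2π√(L^1/g) has dimensions [T], matching the LHS ✓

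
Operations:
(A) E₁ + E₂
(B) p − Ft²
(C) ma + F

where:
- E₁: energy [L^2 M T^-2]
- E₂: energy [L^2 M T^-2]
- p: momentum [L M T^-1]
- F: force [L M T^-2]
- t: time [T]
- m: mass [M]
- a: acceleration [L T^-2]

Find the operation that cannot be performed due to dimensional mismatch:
(B) p − Ft²

(A) E₁ + E₂: E₁ [L^2 M T^-2] and E₂ [L^2 M T^-2] — same dimensions ✓
(B) p − Ft²: p [L M T^-1] and Ft² [L M] — different dimensions cannot be added/subtracted ✗
(C) ma + F: ma [L M T^-2] and F [L M T^-2] — same dimensions ✓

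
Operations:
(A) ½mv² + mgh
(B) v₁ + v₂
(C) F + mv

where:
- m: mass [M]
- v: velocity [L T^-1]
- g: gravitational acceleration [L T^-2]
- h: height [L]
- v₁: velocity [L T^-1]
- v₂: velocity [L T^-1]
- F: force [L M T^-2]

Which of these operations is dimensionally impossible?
(C) F + mv

(A) ½mv² + mgh: ½mv² [L^2 M T^-2] and mgh [L^2 M T^-2] — same dimensions ✓
(B) v₁ + v₂: v₁ [L T^-1] and v₂ [L T^-1] — same dimensions ✓
(C) F + mv: F [L M T^-2] and mv [L M T^-1] — different dimensions cannot be added/subtracted ✗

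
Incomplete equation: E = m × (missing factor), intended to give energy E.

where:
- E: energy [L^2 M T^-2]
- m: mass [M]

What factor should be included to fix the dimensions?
v² (velocity squared), dimensions [L^2 T^-2]

E has dimensions [L^2 M T^-2] and m has dimensions [M].
The missing factor must have dimensions [L^2 M T^-2] / [M] = [L^2 T^-2], i.e. velocity squared (v²).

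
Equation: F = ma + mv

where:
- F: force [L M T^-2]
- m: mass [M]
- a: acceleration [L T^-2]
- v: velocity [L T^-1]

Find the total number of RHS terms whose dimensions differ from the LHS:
1

LHS F: [L M T^-2]
- ma: [L M T^-2] ✓
- mv: [L M T^-1] ✗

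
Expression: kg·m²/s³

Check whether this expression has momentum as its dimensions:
No

The expression kg·m²/s³ has dimensions [L^2 M T^-3], but momentum has dimensions [L M T^-1].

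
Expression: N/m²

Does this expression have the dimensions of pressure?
Yes

The expression N/m² has dimensions [L^-1 M T^-2], which is exactly pressure [L^-1 M T^-2].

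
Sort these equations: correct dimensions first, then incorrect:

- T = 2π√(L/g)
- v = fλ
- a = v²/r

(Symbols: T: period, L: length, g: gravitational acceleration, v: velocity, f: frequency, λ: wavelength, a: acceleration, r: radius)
Dimensionally correct: T = 2π√(L/g), v = fλ, a = v²/r
Dimensionally incorrect: none
Ordered (correct first, then incorrect): T = 2π√(L/g), v = fλ, a = v²/r

- T = 2π√(L/g): LHS [T], RHS [T] → correct ✓
- v = fλ: LHS [L T^-1], RHS [L T^-1] → correct ✓
- a = v²/r: LHS [L T^-2], RHS [L T^-2] → correct ✓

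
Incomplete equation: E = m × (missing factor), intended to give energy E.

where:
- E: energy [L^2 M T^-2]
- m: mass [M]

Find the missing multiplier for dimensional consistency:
v² (velocity squared), dimensions [L^2 T^-2]

E has dimensions [L^2 M T^-2] and m has dimensions [M].
The missing factor must have dimensions [L^2 M T^-2] / [M] = [L^2 T^-2], i.e. velocity squared (v²).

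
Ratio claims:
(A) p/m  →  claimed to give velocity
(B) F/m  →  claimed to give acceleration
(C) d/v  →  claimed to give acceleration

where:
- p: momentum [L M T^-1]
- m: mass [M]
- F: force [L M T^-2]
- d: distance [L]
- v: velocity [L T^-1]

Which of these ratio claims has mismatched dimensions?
(C) d/v does not give acceleration

(A) p/m: [L T^-1] = velocity [L T^-1] ✓
(B) F/m: [L T^-2] = acceleration [L T^-2] ✓
(C) d/v: [T] ≠ acceleration [L T^-2] ✗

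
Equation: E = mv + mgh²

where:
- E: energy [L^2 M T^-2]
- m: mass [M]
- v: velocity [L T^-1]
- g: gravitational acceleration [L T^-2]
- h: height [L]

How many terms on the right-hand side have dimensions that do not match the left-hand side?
2

LHS E: [L^2 M T^-2]
- mv: [L M T^-1] ✗
- mgh²: [L^3 M T^-2] ✗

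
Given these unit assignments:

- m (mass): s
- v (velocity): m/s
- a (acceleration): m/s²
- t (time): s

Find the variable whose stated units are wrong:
m

The variable m (mass) should have units kg, not s.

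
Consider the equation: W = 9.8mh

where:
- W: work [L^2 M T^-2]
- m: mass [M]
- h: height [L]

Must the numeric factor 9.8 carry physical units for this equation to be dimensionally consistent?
Yes

W has dimensions [L^2 M T^-2], while mh alone has dimensions [L M]. For the equation to balance, the factor 9.8 must carry dimensions [L T^-2] — it is a dimensional constant (a numerical value of a physical quantity with its units suppressed), not a pure number.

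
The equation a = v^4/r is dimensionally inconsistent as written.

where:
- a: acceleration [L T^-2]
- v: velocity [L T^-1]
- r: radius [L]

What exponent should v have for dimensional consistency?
The exponent of v should be 2: a = v^2/r

The LHS a has dimensions [L T^-2]; v has dimensions [L T^-1].
As written, the RHS v^4/r (exponent 4 on v) has dimensions [L^3 T^-4], which does not match.
With exponent 2, the RHS v^2/r has dimensions [L T^-2], matching the LHS.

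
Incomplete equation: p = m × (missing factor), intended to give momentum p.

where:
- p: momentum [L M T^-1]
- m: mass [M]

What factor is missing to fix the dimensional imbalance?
v (velocity), dimensions [L T^-1]

p has dimensions [L M T^-1] and m has dimensions [M].
The missing factor must have dimensions [L M T^-1] / [M] = [L T^-1], i.e. velocity (v).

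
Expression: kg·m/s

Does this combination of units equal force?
No

The expression kg·m/s has dimensions [L M T^-1], but force has dimensions [L M T^-2].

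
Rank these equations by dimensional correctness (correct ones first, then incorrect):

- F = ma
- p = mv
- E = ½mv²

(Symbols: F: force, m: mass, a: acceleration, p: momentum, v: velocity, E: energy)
Dimensionally correct: F = ma, p = mv, E = ½mv²
Dimensionally incorrect: none
Ordered (correct first, then incorrect): F = ma, p = mv, E = ½mv²

- F = ma: LHS [L M T^-2], RHS [L M T^-2] → correct ✓
- p = mv: LHS [L M T^-1], RHS [L M T^-1] → correct ✓
- E = ½mv²: LHS [L^2 M T^-2], RHS [L^2 M T^-2] → correct ✓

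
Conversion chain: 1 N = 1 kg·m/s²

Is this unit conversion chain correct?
The chain is correct (no errors).

Correct: Newton is defined as kg·m/s²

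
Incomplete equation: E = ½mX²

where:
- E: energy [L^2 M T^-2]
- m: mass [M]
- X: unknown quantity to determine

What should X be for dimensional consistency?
X = v (velocity), dimensions [L T^-1]

E has dimensions [L^2 M T^-2]; the rest of the RHS (½m) has dimensions [M].
So X² must have dimensions [L^2 T^-2], i.e. X has dimensions [L T^-1] — X = v (velocity).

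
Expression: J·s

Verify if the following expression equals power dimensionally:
No

The expression J·s has dimensions [L^2 M T^-1], but power has dimensions [L^2 M T^-3].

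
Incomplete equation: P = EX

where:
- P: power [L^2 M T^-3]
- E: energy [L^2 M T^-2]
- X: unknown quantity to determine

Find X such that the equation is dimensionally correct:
X = f (inverse time / frequency (1/t)), dimensions [T^-1]

P has dimensions [L^2 M T^-3]; the rest of the RHS (E) has dimensions [L^2 M T^-2].
So X must have dimensions [T^-1] — X = f (inverse time / frequency (1/t)).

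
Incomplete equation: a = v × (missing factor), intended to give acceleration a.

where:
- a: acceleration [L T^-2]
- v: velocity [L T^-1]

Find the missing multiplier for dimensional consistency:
1/t (inverse time), dimensions [T^-1]

a has dimensions [L T^-2] and v has dimensions [L T^-1].
The missing factor must have dimensions [L T^-2] / [L T^-1] = [T^-1], i.e. inverse time (1/t).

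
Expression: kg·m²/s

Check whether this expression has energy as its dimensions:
No

The expression kg·m²/s has dimensions [L^2 M T^-1], but energy has dimensions [L^2 M T^-2].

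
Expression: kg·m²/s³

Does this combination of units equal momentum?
No

The expression kg·m²/s³ has dimensions [L^2 M T^-3], but momentum has dimensions [L M T^-1].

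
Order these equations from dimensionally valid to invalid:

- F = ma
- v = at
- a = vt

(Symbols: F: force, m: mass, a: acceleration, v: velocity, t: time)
Dimensionally correct: F = ma, v = at
Dimensionally incorrect: a = vt
Ordered (correct first, then incorrect): F = ma, v = at, a = vt

- F = ma: LHS [L M T^-2], RHS [L M T^-2] → correct ✓
- v = at: LHS [L T^-1], RHS [L T^-1] → correct ✓
- a = vt: LHS [L T^-2], RHS [L] → incorrect ✗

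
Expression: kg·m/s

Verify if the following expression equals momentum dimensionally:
Yes

The expression kg·m/s has dimensions [L M T^-1], which is exactly momentum [L M T^-1].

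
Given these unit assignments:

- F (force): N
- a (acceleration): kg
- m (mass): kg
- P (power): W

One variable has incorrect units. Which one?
a

The variable a (acceleration) should have units m/s², not kg.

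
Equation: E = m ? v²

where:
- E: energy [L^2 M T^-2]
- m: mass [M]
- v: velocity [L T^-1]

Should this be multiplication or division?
multiplication (×): E = m × v²

E [L^2 M T^-2]; m [M]; v² [L^2 T^-2].
m × v² → [L^2 M T^-2] ✓
m ÷ v² → [L^-2 M T^2] ✗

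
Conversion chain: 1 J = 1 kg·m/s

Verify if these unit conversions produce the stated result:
The chain is incorrect (it contains an error).

Incorrect: Joule is kg·m²/s², not kg·m/s (that is momentum)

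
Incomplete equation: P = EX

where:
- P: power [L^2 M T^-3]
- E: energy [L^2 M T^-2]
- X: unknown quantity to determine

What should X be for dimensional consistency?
X = f (inverse time / frequency (1/t)), dimensions [T^-1]

P has dimensions [L^2 M T^-3]; the rest of the RHS (E) has dimensions [L^2 M T^-2].
So X must have dimensions [T^-1] — X = f (inverse time / frequency (1/t)).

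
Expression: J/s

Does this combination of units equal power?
Yes

The expression J/s has dimensions [L^2 M T^-3], which is exactly power [L^2 M T^-3].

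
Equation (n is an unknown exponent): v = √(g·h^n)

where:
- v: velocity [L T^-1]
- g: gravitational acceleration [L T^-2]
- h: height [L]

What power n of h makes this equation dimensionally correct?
n = 1

v has dimensions [L T^-1]; h has dimensions [L].
With n = 1: √(g·h^1) has dimensions [L T^-1], matching the LHS ✓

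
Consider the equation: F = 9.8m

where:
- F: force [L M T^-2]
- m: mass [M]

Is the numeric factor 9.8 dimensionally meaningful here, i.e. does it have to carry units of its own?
Yes

F has dimensions [L M T^-2], while m alone has dimensions [M]. For the equation to balance, the factor 9.8 must carry dimensions [L T^-2] — it is a dimensional constant (a numerical value of a physical quantity with its units suppressed), not a pure number.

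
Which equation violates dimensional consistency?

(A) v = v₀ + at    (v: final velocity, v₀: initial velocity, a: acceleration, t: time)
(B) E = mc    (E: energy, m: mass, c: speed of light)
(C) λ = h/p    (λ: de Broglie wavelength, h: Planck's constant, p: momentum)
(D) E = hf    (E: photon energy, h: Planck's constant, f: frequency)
(B) E = mc

The equation (B) E = mc is dimensionally incorrect.

LHS (E): [L^2 M T^-2]
RHS (mc): [L M T^-1] ✗

The dimensions do not match. The other three equations balance.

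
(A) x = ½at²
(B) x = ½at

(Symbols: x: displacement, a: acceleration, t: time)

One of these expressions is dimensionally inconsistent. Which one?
(B)

(A) x = ½at²: LHS [L], RHS [L] ✓
(B) x = ½at: LHS [L], RHS [L T^-1] ✗

Expression (B) x = ½at is dimensionally incorrect.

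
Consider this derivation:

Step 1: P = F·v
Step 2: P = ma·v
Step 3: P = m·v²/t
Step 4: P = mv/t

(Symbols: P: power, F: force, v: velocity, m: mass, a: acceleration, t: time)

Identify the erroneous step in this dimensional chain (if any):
Step 4

Step 1: P = F·v → LHS [L^2 M T^-3], RHS [L^2 M T^-3] ✓
Step 2: P = ma·v → LHS [L^2 M T^-3], RHS [L^2 M T^-3] ✓
Step 3: P = m·v²/t → LHS [L^2 M T^-3], RHS [L^2 M T^-3] ✓
Step 4: P = mv/t → LHS [L^2 M T^-3], RHS [L M T^-2] ✗

The first dimensional inconsistency appears in step 4: P = mv/t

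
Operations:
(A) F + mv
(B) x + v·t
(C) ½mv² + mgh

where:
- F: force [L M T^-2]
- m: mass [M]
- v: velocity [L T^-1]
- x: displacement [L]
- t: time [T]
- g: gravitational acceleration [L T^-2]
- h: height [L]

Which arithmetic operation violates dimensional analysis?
(A) F + mv

(A) F + mv: F [L M T^-2] and mv [L M T^-1] — different dimensions cannot be added/subtracted ✗
(B) x + v·t: x [L] and v·t [L] — same dimensions ✓
(C) ½mv² + mgh: ½mv² [L^2 M T^-2] and mgh [L^2 M T^-2] — same dimensions ✓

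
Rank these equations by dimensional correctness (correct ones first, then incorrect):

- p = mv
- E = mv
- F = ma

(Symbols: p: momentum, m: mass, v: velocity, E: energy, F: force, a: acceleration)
Dimensionally correct: p = mv, F = ma
Dimensionally incorrect: E = mv
Ordered (correct first, then incorrect): p = mv, F = ma, E = mv

- p = mv: LHS [L M T^-1], RHS [L M T^-1] → correct ✓
- E = mv: LHS [L^2 M T^-2], RHS [L M T^-1] → incorrect ✗
- F = ma: LHS [L M T^-2], RHS [L M T^-2] → correct ✓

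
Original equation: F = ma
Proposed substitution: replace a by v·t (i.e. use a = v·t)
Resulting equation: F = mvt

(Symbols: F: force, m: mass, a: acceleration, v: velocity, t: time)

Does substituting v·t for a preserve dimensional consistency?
No

[a] = [L T^-2] and [v·t] = [L]. These differ, so the substitution replaces a quantity by one of different dimensions and the result F = mvt has LHS [L M T^-2] vs RHS [L M] — inconsistent.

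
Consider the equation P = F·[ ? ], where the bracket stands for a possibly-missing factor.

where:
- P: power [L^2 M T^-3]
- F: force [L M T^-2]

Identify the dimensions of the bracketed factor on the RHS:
[L T^-1] — velocity (e.g. v)

P has dimensions [L^2 M T^-3]; F has dimensions [L M T^-2].
The bracketed factor must supply [L^2 M T^-3] / [L M T^-2] = [L T^-1].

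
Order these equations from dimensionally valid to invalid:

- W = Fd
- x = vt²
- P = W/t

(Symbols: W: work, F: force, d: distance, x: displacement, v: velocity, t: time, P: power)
Dimensionally correct: W = Fd, P = W/t
Dimensionally incorrect: x = vt²
Ordered (correct first, then incorrect): W = Fd, P = W/t, x = vt²

- W = Fd: LHS [L^2 M T^-2], RHS [L^2 M T^-2] → correct ✓
- x = vt²: LHS [L], RHS [L T] → incorrect ✗
- P = W/t: LHS [L^2 M T^-3], RHS [L^2 M T^-3] → correct ✓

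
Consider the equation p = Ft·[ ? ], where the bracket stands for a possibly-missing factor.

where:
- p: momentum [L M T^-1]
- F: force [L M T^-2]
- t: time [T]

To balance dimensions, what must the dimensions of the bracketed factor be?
Nothing is missing — the bracketed factor must be dimensionless.

p has dimensions [L M T^-1] and Ft already has dimensions [L M T^-1], so p = Ft is dimensionally complete.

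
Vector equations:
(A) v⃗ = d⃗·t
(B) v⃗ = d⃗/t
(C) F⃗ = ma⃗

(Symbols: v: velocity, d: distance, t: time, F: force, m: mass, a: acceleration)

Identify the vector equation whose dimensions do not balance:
(A) v⃗ = d⃗·t

(A) v⃗ = d⃗·t: LHS [L T^-1], RHS [L T] ✗ — velocity is displacement per time; should be d⃗/t
(B) v⃗ = d⃗/t: LHS [L T^-1], RHS [L T^-1] ✓ — displacement (vector) divided by time (scalar)
(C) F⃗ = ma⃗: LHS [L M T^-2], RHS [L M T^-2] ✓ — Force and acceleration are vectors, mass is a scalar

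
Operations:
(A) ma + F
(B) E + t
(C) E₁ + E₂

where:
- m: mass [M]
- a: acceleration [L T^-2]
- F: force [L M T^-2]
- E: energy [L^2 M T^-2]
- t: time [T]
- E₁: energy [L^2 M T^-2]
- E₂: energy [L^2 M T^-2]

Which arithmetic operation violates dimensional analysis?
(B) E + t

(A) ma + F: ma [L M T^-2] and F [L M T^-2] — same dimensions ✓
(B) E + t: E [L^2 M T^-2] and t [T] — different dimensions cannot be added/subtracted ✗
(C) E₁ + E₂: E₁ [L^2 M T^-2] and E₂ [L^2 M T^-2] — same dimensions ✓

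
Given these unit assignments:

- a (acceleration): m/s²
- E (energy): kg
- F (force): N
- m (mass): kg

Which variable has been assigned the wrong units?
E

The variable E (energy) should have units J, not kg.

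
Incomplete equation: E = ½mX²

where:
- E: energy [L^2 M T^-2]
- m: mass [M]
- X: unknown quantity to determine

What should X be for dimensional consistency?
X = v (velocity), dimensions [L T^-1]

E has dimensions [L^2 M T^-2]; the rest of the RHS (½m) has dimensions [M].
So X² must have dimensions [L^2 T^-2], i.e. X has dimensions [L T^-1] — X = v (velocity).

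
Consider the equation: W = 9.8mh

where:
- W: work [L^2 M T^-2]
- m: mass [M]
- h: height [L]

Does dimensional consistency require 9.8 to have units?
Yes

W has dimensions [L^2 M T^-2], while mh alone has dimensions [L M]. For the equation to balance, the factor 9.8 must carry dimensions [L T^-2] — it is a dimensional constant (a numerical value of a physical quantity with its units suppressed), not a pure number.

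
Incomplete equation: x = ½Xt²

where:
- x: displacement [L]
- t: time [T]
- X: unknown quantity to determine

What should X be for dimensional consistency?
X = a (acceleration), dimensions [L T^-2]

x has dimensions [L]; the rest of the RHS (½ t²) has dimensions [T^2].
So X must have dimensions [L T^-2] — X = a (acceleration).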